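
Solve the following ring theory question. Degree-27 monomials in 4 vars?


C(d+n-1,n-1)=C(30,3)=4060


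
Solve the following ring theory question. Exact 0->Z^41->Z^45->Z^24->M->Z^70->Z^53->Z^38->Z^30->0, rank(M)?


Alt sum=0:
(-1)^0*41 + (-1)^1*45 + (-1)^2*24 + (-1)^3*? + (-1)^4*70 + (-1)^5*53 + (-1)^6*38 + (-1)^7*30=0
rank(M)=45


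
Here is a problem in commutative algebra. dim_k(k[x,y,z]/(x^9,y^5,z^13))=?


Basis: x^iy^jz^k, i<9,j<5,k<13
9*5*13=585


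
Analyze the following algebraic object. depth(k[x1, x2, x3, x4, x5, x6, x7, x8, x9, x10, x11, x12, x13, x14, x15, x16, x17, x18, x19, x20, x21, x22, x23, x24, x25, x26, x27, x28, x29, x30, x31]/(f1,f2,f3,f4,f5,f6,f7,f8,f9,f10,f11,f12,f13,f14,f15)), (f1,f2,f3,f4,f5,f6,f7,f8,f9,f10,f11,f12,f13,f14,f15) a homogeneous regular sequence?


depth(R)=31
depth(R/I)=31-15=16


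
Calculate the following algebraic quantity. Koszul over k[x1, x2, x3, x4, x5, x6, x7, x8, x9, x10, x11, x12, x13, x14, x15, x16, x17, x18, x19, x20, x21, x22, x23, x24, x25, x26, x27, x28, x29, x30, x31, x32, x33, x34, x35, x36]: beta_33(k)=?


C(n,i)=C(36,33)=7140


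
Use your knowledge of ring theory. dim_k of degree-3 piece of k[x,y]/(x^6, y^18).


k[x,y], I = (x^6, y^18), d = 3
Need i < 6 and d-i < 18.
Range: 0 <= i <= 3.
H(3) = 4


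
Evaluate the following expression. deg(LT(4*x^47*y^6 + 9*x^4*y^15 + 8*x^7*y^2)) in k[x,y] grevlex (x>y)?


LT: 4*x^47*y^6
deg_x=47, deg_y=6
Total=47+6=53


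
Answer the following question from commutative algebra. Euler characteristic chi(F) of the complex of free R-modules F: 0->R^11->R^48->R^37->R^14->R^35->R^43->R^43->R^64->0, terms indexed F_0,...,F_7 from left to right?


chi = sum (-1)^i * rank:
(-1)^0*11=11
(-1)^1*48=-48
(-1)^2*37=37
(-1)^3*14=-14
(-1)^4*35=35
(-1)^5*43=-43
(-1)^6*43=43
(-1)^7*64=-64
chi=-43


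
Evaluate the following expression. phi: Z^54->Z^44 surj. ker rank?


rank(ker) = 54-44 = 10


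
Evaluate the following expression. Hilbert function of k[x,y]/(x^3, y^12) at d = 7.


k[x,y], I = (x^3, y^12), d = 7
Need i < 3 and d-i < 12.
Range: 0 <= i <= 2.
H(7) = 3


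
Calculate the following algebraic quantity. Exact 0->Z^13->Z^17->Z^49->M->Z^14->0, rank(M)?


Alt sum=0:
(-1)^0*13 + (-1)^1*17 + (-1)^2*49 + (-1)^3*? + (-1)^4*14=0
rank(M)=59


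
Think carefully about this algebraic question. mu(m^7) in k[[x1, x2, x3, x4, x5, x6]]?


C(n+d-1,d)=C(12,7)=792


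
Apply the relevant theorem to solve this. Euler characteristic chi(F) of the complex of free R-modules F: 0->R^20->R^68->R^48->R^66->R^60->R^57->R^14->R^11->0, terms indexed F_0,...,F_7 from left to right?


chi = sum (-1)^i * rank:
(-1)^0*20=20
(-1)^1*68=-68
(-1)^2*48=48
(-1)^3*66=-66
(-1)^4*60=60
(-1)^5*57=-57
(-1)^6*14=14
(-1)^7*11=-11
chi=-60


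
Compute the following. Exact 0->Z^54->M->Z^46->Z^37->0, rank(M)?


Alt sum=0:
(-1)^0*54 + (-1)^1*? + (-1)^2*46 + (-1)^3*37=0
rank(M)=63


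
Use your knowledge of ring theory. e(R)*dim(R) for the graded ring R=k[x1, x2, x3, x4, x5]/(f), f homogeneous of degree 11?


e(R)=deg(f)=11, dim(R)=5-1=4
e*dim=11*4=44


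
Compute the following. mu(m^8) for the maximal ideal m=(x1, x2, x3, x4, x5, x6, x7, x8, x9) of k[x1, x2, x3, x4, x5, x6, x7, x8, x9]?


Graded Nakayama: mu(m^d) = dim_k (m^d/m^(d+1)) = #degree-8 monomials in 9 vars
C(n+d-1,d)=C(16,8)=12870


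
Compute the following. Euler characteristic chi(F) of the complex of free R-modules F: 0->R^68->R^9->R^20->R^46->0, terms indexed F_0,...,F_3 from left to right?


chi = sum (-1)^i * rank:
(-1)^0*68=68
(-1)^1*9=-9
(-1)^2*20=20
(-1)^3*46=-46
chi=33


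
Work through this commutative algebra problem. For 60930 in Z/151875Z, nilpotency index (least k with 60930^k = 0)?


60930^k mod 151875:
k=1: 60930
k=2: 32400
k=3: 60750
k=4: 0
First zero at k = 4


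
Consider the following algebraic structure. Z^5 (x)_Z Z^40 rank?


rank(M(x)N) = rank(M)*rank(N)
5*40 = 200


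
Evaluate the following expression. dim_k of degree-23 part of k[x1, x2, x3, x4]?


C(d+n-1,n-1)=C(26,3)=2600


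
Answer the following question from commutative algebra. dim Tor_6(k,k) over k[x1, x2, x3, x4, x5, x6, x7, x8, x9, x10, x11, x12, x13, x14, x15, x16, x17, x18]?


Koszul: C(n,i)=C(18,6)=18564


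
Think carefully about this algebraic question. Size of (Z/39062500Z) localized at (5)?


5-primary part: 39062500=5^10*4
Size=5^10=9765625


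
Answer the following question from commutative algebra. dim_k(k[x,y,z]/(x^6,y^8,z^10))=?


Basis: x^iy^jz^k, i<6,j<8,k<10
6*8*10=480


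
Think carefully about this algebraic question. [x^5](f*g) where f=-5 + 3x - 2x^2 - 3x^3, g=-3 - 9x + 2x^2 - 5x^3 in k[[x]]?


[x^5] = sum a_i*b_j, i+j=5
  -2*-5=10
  -3*2=-6
Sum=4


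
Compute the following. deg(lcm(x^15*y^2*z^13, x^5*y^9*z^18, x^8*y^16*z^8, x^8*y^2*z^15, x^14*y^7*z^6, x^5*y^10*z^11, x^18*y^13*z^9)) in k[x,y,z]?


lcm = componentwise max:
x: max(15,5,8,8,14,5,18)=18
y: max(2,9,16,2,7,10,13)=16
z: max(13,18,8,15,6,11,9)=18
Total=18+16+18=52


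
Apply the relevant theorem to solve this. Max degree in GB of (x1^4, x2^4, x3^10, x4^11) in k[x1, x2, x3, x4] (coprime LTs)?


Pure powers, coprime LTs => already GB.
Degrees: 4, 4, 10, 11
Max=11


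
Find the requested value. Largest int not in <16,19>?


gcd(16,19)=1 => F=ab-a-b=16*19-16-19=304-35=269


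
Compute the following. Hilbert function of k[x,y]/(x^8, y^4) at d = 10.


k[x,y], I = (x^8, y^4), d = 10
Need i < 8 and d-i < 4.
Range: 7 <= i <= 7.
H(10) = 1


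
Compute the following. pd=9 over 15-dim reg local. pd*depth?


pd+depth=15
depth=15-9=6
pd*depth=9*6=54


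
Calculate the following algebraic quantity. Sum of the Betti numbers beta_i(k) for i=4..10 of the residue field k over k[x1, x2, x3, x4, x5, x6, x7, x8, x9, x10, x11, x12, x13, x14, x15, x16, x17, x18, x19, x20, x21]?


Koszul resolution: beta_i(k)=C(n,i), n=21
C(21,4)=5985, C(21,5)=20349, C(21,6)=54264, C(21,7)=116280, C(21,8)=203490, C(21,9)=293930, C(21,10)=352716
Sum=1047014


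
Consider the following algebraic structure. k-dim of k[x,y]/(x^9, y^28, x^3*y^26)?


k[x,y]/I, I = (x^9, y^28, x^3*y^26)
Rect: 9x28=252. Corner: (9-3)x(28-26)=12.
dim = 252-12 = 240


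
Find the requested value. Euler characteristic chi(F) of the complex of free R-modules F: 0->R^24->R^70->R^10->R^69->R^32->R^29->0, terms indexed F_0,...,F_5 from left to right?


chi = sum (-1)^i * rank:
(-1)^0*24=24
(-1)^1*70=-70
(-1)^2*10=10
(-1)^3*69=-69
(-1)^4*32=32
(-1)^5*29=-29
chi=-102


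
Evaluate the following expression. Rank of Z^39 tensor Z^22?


rank(M(x)N) = rank(M)*rank(N)
39*22 = 858


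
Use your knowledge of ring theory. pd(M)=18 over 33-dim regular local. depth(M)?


pd+depth=depth(R)=33
depth=33-18=15


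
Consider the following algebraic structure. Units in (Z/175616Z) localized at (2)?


Local ring = Z/512Z.
phi(512) = 2^8*(2-1) = 256


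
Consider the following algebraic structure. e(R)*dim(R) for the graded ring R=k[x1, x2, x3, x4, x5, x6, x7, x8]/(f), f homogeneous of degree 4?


e(R)=deg(f)=4, dim(R)=8-1=7
e*dim=4*7=28


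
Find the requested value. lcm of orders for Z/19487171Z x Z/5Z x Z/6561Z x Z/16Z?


Exponent = lcm of the cyclic orders; pairwise coprime => product.
11^7*5^1*3^8*2^4=19487171*5*6561*16=10228426314480


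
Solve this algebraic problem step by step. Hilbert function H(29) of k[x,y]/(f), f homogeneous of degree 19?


H(t)=d for t>=d-1.
d=19, t=29
H(29)=19


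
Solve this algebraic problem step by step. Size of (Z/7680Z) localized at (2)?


2-primary part: 7680=2^9*15
Size=2^9=512


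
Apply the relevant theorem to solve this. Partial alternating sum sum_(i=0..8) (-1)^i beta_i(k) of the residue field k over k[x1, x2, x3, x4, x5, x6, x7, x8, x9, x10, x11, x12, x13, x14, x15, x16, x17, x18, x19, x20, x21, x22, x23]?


Koszul resolution: beta_i(k)=C(n,i), n=23
sum_(i=0..p) (-1)^i C(n,i) = (-1)^p C(n-1,p)
(-1)^8*C(22,8) = (-1)^8*319770 = 319770


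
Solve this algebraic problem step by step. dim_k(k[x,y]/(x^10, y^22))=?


Basis: x^i*y^j, i<10, j<22
10*22=220


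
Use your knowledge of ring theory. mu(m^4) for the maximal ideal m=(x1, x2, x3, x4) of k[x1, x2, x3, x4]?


Graded Nakayama: mu(m^d) = dim_k (m^d/m^(d+1)) = #degree-4 monomials in 4 vars
C(n+d-1,d)=C(7,4)=35


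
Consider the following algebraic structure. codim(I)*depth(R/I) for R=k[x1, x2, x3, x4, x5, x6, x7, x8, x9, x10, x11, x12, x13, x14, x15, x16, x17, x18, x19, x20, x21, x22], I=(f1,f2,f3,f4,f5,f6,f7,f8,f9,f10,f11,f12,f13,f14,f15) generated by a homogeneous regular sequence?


codim=15, depth=dim(R/I)=22-15=7
Product=15*7=105


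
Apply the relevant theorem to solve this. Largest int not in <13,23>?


gcd(13,23)=1 => F=ab-a-b=13*23-13-23=299-36=263


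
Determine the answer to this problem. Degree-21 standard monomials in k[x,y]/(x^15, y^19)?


k[x,y], I = (x^15, y^19), d = 21
Need i < 15 and d-i < 19.
Range: 3 <= i <= 14.
H(21) = 12


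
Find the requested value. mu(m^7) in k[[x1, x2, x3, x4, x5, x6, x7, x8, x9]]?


C(n+d-1,d)=C(15,7)=6435


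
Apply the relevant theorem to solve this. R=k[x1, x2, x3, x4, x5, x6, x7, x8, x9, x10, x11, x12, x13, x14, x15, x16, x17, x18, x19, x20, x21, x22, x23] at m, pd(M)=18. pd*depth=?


pd+depth=23
depth=23-18=5
pd*depth=18*5=90


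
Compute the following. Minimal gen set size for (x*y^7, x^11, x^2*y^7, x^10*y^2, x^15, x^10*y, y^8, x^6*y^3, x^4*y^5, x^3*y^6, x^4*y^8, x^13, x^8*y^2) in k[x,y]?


Remove redundant (divisible by others).
x^13 redundant.
x^2*y^7 redundant.
x^10*y^2 redundant.
x^4*y^8 redundant.
x^15 redundant.
Min: x^11, x^10*y, x^8*y^2, x^6*y^3, x^4*y^5, x^3*y^6, x*y^7, y^8
Count=8


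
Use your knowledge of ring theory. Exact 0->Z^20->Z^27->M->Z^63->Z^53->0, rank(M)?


Alt sum=0:
(-1)^0*20 + (-1)^1*27 + (-1)^2*? + (-1)^3*63 + (-1)^4*53=0
rank(M)=17


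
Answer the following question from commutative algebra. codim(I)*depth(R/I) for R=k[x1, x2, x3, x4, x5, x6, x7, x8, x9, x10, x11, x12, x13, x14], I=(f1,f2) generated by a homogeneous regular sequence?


codim=2, depth=dim(R/I)=14-2=12
Product=2*12=24


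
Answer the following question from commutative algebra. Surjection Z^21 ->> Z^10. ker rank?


rank(ker) = 21-10 = 11


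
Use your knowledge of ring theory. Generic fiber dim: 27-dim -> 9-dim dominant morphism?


dim(fiber)=dim(X)-dim(Y)=27-9=18


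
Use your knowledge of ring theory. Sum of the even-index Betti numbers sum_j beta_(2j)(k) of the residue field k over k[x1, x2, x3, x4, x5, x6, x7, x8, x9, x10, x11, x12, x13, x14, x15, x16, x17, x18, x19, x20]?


Koszul resolution: beta_i(k)=C(n,i), n=20
sum_even C(20,i) = 2^(n-1) = 2^19 = 524288


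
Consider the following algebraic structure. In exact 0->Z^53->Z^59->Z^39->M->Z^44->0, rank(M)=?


Alt sum=0:
(-1)^0*53 + (-1)^1*59 + (-1)^2*39 + (-1)^3*? + (-1)^4*44=0
rank(M)=77


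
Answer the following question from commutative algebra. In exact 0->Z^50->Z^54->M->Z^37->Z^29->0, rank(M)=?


Alt sum=0:
(-1)^0*50 + (-1)^1*54 + (-1)^2*? + (-1)^3*37 + (-1)^4*29=0
rank(M)=12


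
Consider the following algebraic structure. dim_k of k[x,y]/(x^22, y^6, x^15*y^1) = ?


k[x,y]/I, I = (x^22, y^6, x^15*y^1)
Rect: 22x6=132. Corner: (22-15)x(6-1)=35.
dim = 132-35 = 97


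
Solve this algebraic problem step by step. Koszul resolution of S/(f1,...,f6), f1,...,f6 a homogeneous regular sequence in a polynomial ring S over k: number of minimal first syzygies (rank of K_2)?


Regular sequence => Koszul complex is the minimal free resolution.
Syz_1 minimally generated by Koszul relations f_i*e_j - f_j*e_i (i<j): mu(Syz_1) = beta_2 = C(m,2) = m(m-1)/2
m=6
6*5/2 = 15


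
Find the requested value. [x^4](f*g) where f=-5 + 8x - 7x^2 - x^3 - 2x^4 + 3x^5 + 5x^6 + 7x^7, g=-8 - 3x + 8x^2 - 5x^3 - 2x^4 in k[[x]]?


[x^4] = sum a_i*b_j, i+j=4
  -5*-2=10
  8*-5=-40
  -7*8=-56
  -1*-3=3
  -2*-8=16
Sum=-67


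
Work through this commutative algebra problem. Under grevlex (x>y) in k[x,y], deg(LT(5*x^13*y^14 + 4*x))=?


LT: 5*x^13*y^14
deg_x=13, deg_y=14
Total=13+14=27


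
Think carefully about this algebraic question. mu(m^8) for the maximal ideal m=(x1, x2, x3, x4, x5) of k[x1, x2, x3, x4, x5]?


Graded Nakayama: mu(m^d) = dim_k (m^d/m^(d+1)) = #degree-8 monomials in 5 vars
C(n+d-1,d)=C(12,8)=495


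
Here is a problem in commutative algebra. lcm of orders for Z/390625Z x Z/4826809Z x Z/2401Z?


Exponent = lcm of the cyclic orders; pairwise coprime => product.
5^8*13^6*7^4=390625*4826809*2401=4527018909765625


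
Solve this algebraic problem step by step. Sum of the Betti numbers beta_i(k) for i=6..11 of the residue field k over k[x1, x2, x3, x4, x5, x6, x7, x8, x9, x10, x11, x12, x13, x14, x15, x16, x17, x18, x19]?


Koszul resolution: beta_i(k)=C(n,i), n=19
C(19,6)=27132, C(19,7)=50388, C(19,8)=75582, C(19,9)=92378, C(19,10)=92378, C(19,11)=75582
Sum=413440


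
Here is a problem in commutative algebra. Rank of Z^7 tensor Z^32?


rank(M(x)N) = rank(M)*rank(N)
7*32 = 224


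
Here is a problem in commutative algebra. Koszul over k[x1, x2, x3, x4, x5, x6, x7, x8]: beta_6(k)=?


C(n,i)=C(8,6)=28


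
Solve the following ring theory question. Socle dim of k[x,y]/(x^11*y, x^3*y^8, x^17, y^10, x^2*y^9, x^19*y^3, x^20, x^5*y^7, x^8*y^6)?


Socle = ann(m) = span of standard monomials u with x*u, y*u in I (staircase corners).
Redundant generators: x^19*y^3, x^20
Minimal generators: x^17, x^11*y, x^8*y^6, x^5*y^7, x^3*y^8, x^2*y^9, y^10
Corners: xy^9, x^2y^8, x^4y^7, x^7y^6, x^10y^5, x^16
Socle dim=6


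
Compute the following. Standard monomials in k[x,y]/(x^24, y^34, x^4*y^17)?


k[x,y]/I, I = (x^24, y^34, x^4*y^17)
Rect: 24x34=816. Corner: (24-4)x(34-17)=340.
dim = 816-340 = 476


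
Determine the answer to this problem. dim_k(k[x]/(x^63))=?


Basis: 1,x,...,x^62
dim=63


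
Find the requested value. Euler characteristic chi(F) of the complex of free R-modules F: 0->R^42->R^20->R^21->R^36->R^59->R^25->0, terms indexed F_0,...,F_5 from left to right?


chi = sum (-1)^i * rank:
(-1)^0*42=42
(-1)^1*20=-20
(-1)^2*21=21
(-1)^3*36=-36
(-1)^4*59=59
(-1)^5*25=-25
chi=41


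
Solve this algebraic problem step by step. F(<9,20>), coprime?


gcd(9,20)=1 => F=ab-a-b=9*20-9-20=180-29=151


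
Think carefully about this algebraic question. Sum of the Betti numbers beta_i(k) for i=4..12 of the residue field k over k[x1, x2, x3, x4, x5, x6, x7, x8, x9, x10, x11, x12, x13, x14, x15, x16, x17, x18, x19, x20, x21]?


Koszul resolution: beta_i(k)=C(n,i), n=21
C(21,4)=5985, C(21,5)=20349, C(21,6)=54264, C(21,7)=116280, C(21,8)=203490, C(21,9)=293930, C(21,10)=352716, C(21,11)=352716, C(21,12)=293930
Sum=1693660


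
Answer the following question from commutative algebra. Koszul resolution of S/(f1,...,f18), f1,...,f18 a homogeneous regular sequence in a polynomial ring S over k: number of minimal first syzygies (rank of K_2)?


Regular sequence => Koszul complex is the minimal free resolution.
Syz_1 minimally generated by Koszul relations f_i*e_j - f_j*e_i (i<j): mu(Syz_1) = beta_2 = C(m,2) = m(m-1)/2
m=18
18*17/2 = 153


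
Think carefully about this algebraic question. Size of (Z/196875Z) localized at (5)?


5-primary part: 196875=5^5*63
Size=5^5=3125


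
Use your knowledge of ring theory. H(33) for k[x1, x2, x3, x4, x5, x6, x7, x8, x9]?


C(d+n-1,n-1)=C(41,8)=95548245


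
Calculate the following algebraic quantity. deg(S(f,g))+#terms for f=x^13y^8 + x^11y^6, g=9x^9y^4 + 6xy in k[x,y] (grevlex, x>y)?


LT(f)=x^13y^8, LT(g)=9x^9y^4
lcm(LM)=x^13y^8
S(f,g) (scaled by 9 to clear denominators) = 9*f - x^4y^4*g = 9x^11y^6 - 6x^5y^5
2 terms, deg 17.
17+2=19


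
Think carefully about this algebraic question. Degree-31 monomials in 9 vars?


C(d+n-1,n-1)=C(39,8)=61523748


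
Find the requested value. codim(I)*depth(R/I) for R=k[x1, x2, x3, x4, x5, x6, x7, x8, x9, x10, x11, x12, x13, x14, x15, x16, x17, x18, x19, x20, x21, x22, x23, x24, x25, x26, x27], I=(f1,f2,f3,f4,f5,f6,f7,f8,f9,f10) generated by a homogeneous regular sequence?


codim=10, depth=dim(R/I)=27-10=17
Product=10*17=170


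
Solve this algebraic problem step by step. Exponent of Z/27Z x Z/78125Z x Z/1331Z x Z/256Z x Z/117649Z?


Exponent = lcm of the cyclic orders; pairwise coprime => product.
3^3*5^7*11^3*2^8*7^6=27*78125*1331*256*117649=84559042260000000


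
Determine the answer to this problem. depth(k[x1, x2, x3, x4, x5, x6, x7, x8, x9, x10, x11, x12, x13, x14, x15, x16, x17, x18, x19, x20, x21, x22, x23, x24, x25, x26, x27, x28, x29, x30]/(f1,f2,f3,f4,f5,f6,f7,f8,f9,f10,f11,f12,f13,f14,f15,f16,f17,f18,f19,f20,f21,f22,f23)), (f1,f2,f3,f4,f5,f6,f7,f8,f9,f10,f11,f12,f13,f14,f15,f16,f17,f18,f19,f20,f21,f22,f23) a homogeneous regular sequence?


depth(R)=30
depth(R/I)=30-23=7


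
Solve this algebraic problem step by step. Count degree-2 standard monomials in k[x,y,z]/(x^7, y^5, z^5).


Need i<7, j<5, k<5 with i+j+k=2.
For each i, j ranges over max(0,2-i-4)..min(4,2-i):
  i=0: j in [0,2] -> 3
  i=1: j in [0,1] -> 2
  i=2: j in [0,0] -> 1
H(2) = 3+2+1 = 6


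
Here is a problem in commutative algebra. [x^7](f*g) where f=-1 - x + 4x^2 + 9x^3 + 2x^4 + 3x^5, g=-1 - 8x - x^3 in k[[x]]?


[x^7] = sum a_i*b_j, i+j=7
  2*-1=-2
Sum=-2


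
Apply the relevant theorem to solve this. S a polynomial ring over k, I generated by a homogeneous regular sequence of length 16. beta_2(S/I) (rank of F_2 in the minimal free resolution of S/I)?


Regular sequence => Koszul complex is the minimal free resolution.
Syz_1 minimally generated by Koszul relations f_i*e_j - f_j*e_i (i<j): mu(Syz_1) = beta_2 = C(m,2) = m(m-1)/2
m=16
16*15/2 = 120


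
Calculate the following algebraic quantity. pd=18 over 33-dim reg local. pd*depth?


pd+depth=33
depth=33-18=15
pd*depth=18*15=270


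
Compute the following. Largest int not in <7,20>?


gcd(7,20)=1 => F=ab-a-b=7*20-7-20=140-27=113


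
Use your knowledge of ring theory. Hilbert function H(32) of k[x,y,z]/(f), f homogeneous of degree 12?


C(34,2)-C(22,2)=561-231=330


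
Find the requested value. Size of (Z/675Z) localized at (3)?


3-primary part: 675=3^3*25
Size=3^3=27


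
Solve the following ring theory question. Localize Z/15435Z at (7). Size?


7-primary part: 15435=7^3*45
Size=7^3=343


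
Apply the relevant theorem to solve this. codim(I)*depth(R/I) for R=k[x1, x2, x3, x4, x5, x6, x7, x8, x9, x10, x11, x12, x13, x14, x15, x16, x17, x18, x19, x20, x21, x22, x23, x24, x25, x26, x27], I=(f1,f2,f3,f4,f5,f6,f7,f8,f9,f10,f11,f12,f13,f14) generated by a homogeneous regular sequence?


codim=14, depth=dim(R/I)=27-14=13
Product=14*13=182


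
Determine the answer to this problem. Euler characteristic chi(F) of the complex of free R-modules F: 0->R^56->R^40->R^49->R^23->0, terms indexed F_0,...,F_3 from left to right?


chi = sum (-1)^i * rank:
(-1)^0*56=56
(-1)^1*40=-40
(-1)^2*49=49
(-1)^3*23=-23
chi=42


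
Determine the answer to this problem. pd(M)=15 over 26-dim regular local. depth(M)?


pd+depth=depth(R)=26
depth=26-15=11


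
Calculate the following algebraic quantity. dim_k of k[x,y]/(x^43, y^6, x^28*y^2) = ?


k[x,y]/I, I = (x^43, y^6, x^28*y^2)
Rect: 43x6=258. Corner: (43-28)x(6-2)=60.
dim = 258-60 = 198


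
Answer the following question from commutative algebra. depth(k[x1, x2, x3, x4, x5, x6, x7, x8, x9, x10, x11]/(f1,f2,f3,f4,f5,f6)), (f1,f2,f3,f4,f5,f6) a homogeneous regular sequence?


depth(R)=11
depth(R/I)=11-6=5


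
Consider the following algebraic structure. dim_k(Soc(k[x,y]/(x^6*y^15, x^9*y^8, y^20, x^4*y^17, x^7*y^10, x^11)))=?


Socle = ann(m) = span of standard monomials u with x*u, y*u in I (staircase corners).
Minimal generators: x^11, x^9*y^8, x^7*y^10, x^6*y^15, x^4*y^17, y^20
Corners: x^3y^19, x^5y^16, x^6y^14, x^8y^9, x^10y^7
Socle dim=5


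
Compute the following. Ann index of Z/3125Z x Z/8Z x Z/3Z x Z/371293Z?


Exponent = lcm of the cyclic orders; pairwise coprime => product.
5^5*2^3*3^1*13^5=3125*8*3*371293=27846975000


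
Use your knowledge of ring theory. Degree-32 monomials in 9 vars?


C(d+n-1,n-1)=C(40,8)=76904685


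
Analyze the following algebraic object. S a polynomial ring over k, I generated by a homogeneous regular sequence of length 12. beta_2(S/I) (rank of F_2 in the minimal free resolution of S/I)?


Regular sequence => Koszul complex is the minimal free resolution.
Syz_1 minimally generated by Koszul relations f_i*e_j - f_j*e_i (i<j): mu(Syz_1) = beta_2 = C(m,2) = m(m-1)/2
m=12
12*11/2 = 66


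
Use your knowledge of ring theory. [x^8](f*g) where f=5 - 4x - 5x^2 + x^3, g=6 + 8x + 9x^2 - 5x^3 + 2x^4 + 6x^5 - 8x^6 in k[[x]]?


[x^8] = sum a_i*b_j, i+j=8
  -5*-8=40
  1*6=6
Sum=46


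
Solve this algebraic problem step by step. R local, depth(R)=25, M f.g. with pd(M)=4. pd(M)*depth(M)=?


pd+depth=25
depth=25-4=21
pd*depth=4*21=84


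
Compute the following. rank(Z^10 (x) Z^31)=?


rank(M(x)N) = rank(M)*rank(N)
10*31 = 310


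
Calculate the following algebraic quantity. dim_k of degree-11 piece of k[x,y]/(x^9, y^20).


k[x,y], I = (x^9, y^20), d = 11
Need i < 9 and d-i < 20.
Range: 0 <= i <= 8.
H(11) = 9


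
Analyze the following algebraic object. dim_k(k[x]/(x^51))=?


Basis: 1,x,...,x^50
dim=51


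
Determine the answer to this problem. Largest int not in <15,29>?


gcd(15,29)=1 => F=ab-a-b=15*29-15-29=435-44=391


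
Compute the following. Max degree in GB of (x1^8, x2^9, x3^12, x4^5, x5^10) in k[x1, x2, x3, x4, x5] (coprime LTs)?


Pure powers, coprime LTs => already GB.
Degrees: 8, 9, 12, 5, 10
Max=12


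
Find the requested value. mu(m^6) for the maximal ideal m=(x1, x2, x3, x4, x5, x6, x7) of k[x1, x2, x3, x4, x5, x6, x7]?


Graded Nakayama: mu(m^d) = dim_k (m^d/m^(d+1)) = #degree-6 monomials in 7 vars
C(n+d-1,d)=C(12,6)=924


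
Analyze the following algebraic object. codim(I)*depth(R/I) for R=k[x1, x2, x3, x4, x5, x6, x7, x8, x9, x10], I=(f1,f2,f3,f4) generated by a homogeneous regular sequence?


codim=4, depth=dim(R/I)=10-4=6
Product=4*6=24


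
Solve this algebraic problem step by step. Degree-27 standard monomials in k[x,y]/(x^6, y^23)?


k[x,y], I = (x^6, y^23), d = 27
Need i < 6 and d-i < 23.
Range: 5 <= i <= 5.
H(27) = 1


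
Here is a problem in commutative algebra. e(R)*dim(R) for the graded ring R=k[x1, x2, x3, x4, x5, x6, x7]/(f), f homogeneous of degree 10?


e(R)=deg(f)=10, dim(R)=7-1=6
e*dim=10*6=60


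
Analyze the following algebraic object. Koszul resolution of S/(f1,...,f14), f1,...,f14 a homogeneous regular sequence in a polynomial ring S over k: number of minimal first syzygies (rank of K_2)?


Regular sequence => Koszul complex is the minimal free resolution.
Syz_1 minimally generated by Koszul relations f_i*e_j - f_j*e_i (i<j): mu(Syz_1) = beta_2 = C(m,2) = m(m-1)/2
m=14
14*13/2 = 91


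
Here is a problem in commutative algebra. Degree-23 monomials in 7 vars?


C(d+n-1,n-1)=C(29,6)=475020


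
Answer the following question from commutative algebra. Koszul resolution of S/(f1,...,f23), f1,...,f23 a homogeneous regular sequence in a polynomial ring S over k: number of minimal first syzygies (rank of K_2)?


Regular sequence => Koszul complex is the minimal free resolution.
Syz_1 minimally generated by Koszul relations f_i*e_j - f_j*e_i (i<j): mu(Syz_1) = beta_2 = C(m,2) = m(m-1)/2
m=23
23*22/2 = 253


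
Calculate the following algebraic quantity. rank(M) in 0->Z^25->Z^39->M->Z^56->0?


Alt sum=0:
(-1)^0*25 + (-1)^1*39 + (-1)^2*? + (-1)^3*56=0
rank(M)=70


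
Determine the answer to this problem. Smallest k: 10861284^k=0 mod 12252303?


10861284^k mod 12252303:
k=1: 10861284
k=2: 1159389
k=3: 1759590
k=4: 7195797
k=5: 4084101
k=6: 0
First zero at k = 6


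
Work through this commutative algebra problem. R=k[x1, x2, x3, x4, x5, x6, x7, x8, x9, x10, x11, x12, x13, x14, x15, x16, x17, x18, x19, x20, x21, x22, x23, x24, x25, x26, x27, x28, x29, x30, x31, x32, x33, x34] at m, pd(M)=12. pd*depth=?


pd+depth=34
depth=34-12=22
pd*depth=12*22=264


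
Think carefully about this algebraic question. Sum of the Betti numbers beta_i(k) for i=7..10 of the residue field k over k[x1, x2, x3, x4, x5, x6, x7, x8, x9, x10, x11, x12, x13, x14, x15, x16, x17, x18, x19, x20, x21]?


Koszul resolution: beta_i(k)=C(n,i), n=21
C(21,7)=116280, C(21,8)=203490, C(21,9)=293930, C(21,10)=352716
Sum=966416


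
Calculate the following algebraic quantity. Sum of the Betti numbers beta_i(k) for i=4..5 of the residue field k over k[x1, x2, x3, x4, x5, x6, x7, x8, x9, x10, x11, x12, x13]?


Koszul resolution: beta_i(k)=C(n,i), n=13
C(13,4)=715, C(13,5)=1287
Sum=2002


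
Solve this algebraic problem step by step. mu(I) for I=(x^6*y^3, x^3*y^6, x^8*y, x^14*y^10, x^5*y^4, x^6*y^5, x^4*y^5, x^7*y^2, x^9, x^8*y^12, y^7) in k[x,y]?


Remove redundant (divisible by others).
x^6*y^5 redundant.
x^8*y^12 redundant.
x^14*y^10 redundant.
Min: x^9, x^8*y, x^7*y^2, x^6*y^3, x^5*y^4, x^4*y^5, x^3*y^6, y^7
Count=8


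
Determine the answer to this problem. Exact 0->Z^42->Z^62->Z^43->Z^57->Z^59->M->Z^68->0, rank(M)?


Alt sum=0:
(-1)^0*42 + (-1)^1*62 + (-1)^2*43 + (-1)^3*57 + (-1)^4*59 + (-1)^5*? + (-1)^6*68=0
rank(M)=93


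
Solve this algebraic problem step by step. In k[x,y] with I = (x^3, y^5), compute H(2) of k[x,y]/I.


k[x,y], I = (x^3, y^5), d = 2
Need i < 3 and d-i < 5.
Range: 0 <= i <= 2.
H(2) = 3


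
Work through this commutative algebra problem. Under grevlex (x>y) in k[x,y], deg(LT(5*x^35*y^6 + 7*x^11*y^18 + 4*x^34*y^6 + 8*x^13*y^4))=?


LT: 5*x^35*y^6
deg_x=35, deg_y=6
Total=35+6=41


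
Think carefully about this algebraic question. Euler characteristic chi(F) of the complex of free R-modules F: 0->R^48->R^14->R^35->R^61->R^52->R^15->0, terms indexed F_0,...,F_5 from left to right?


chi = sum (-1)^i * rank:
(-1)^0*48=48
(-1)^1*14=-14
(-1)^2*35=35
(-1)^3*61=-61
(-1)^4*52=52
(-1)^5*15=-15
chi=45


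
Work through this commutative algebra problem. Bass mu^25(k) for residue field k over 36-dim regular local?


C(n,i)=C(36,25)=600805296


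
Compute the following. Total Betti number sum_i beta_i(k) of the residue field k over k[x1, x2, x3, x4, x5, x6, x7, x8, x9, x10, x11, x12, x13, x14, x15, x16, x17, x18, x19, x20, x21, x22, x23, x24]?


Koszul resolution: beta_i(k)=C(n,i), n=24
sum_i C(24,i) = 2^24 = 16777216


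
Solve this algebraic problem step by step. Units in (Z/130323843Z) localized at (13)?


Local ring = Z/4826809Z.
phi(4826809) = 13^5*(13-1) = 4455516


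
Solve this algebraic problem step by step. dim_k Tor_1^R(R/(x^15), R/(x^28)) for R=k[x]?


Tor_1(R/I,R/J)=(I cap J)/IJ=(x^28)/(x^43)
dim=43-28=min(15,28)=15


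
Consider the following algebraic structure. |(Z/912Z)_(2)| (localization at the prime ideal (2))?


2-primary part: 912=2^4*57
Size=2^4=16


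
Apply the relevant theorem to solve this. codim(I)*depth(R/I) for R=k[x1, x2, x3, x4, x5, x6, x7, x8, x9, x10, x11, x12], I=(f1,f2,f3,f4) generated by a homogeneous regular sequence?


codim=4, depth=dim(R/I)=12-4=8
Product=4*8=32


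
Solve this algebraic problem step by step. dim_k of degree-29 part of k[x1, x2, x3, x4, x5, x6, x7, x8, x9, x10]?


C(d+n-1,n-1)=C(38,9)=163011640


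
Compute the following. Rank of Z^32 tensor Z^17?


rank(M(x)N) = rank(M)*rank(N)
32*17 = 544


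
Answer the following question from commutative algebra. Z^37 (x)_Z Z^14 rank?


rank(M(x)N) = rank(M)*rank(N)
37*14 = 518


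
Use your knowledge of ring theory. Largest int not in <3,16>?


gcd(3,16)=1 => F=ab-a-b=3*16-3-16=48-19=29


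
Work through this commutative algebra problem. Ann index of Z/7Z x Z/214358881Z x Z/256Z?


Exponent = lcm of the cyclic orders; pairwise coprime => product.
7^1*11^8*2^8=7*214358881*256=384131114752


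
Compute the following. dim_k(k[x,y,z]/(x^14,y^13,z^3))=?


Basis: x^iy^jz^k, i<14,j<13,k<3
14*13*3=546


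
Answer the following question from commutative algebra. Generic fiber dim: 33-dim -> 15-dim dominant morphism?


dim(fiber)=dim(X)-dim(Y)=33-15=18


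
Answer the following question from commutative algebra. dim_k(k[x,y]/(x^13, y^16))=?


Basis: x^i*y^j, i<13, j<16
13*16=208


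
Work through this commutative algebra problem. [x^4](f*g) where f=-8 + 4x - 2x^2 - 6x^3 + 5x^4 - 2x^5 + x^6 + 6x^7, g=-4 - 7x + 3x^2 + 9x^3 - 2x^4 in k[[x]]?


[x^4] = sum a_i*b_j, i+j=4
  -8*-2=16
  4*9=36
  -2*3=-6
  -6*-7=42
  5*-4=-20
Sum=68


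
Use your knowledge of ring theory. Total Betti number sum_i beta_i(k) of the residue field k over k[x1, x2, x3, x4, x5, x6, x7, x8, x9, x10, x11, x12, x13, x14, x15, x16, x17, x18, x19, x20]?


Koszul resolution: beta_i(k)=C(n,i), n=20
sum_i C(20,i) = 2^20 = 1048576


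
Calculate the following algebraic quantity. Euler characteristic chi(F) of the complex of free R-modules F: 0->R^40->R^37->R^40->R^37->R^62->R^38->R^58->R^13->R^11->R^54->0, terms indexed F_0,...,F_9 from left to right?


chi = sum (-1)^i * rank:
(-1)^0*40=40
(-1)^1*37=-37
(-1)^2*40=40
(-1)^3*37=-37
(-1)^4*62=62
(-1)^5*38=-38
(-1)^6*58=58
(-1)^7*13=-13
(-1)^8*11=11
(-1)^9*54=-54
chi=32


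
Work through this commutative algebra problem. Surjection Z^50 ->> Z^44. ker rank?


rank(ker) = 50-44 = 6


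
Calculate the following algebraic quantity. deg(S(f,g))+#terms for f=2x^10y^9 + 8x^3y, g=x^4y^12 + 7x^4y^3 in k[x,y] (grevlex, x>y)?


LT(f)=2x^10y^9, LT(g)=x^4y^12
lcm(LM)=x^10y^12
S(f,g) (scaled by 2 to clear denominators) = y^3*f - 2x^6*g = -14x^10y^3 + 8x^3y^4
2 terms, deg 13.
13+2=15


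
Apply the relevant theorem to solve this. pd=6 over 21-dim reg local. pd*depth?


pd+depth=21
depth=21-6=15
pd*depth=6*15=90


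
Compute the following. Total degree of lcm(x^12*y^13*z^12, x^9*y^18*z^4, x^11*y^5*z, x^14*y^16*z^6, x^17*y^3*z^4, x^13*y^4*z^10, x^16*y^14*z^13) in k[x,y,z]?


lcm = componentwise max:
x: max(12,9,11,14,17,13,16)=17
y: max(13,18,5,16,3,4,14)=18
z: max(12,4,1,6,4,10,13)=13
Total=17+18+13=48


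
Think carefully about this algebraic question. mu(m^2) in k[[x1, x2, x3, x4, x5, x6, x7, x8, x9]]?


C(n+d-1,d)=C(10,2)=45


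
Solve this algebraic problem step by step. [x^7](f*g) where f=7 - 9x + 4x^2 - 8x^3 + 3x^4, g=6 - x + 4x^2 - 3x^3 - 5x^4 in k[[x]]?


[x^7] = sum a_i*b_j, i+j=7
  -8*-5=40
  3*-3=-9
Sum=31


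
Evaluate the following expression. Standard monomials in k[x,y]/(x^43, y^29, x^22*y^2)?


k[x,y]/I, I = (x^43, y^29, x^22*y^2)
Rect: 43x29=1247. Corner: (43-22)x(29-2)=567.
dim = 1247-567 = 680


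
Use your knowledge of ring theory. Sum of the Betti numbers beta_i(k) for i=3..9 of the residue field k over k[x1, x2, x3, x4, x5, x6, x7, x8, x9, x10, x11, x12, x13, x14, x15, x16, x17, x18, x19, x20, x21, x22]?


Koszul resolution: beta_i(k)=C(n,i), n=22
C(22,3)=1540, C(22,4)=7315, C(22,5)=26334, C(22,6)=74613, C(22,7)=170544, C(22,8)=319770, C(22,9)=497420
Sum=1097536


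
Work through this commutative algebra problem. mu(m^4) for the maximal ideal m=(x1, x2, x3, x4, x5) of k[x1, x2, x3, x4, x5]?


Graded Nakayama: mu(m^d) = dim_k (m^d/m^(d+1)) = #degree-4 monomials in 5 vars
C(n+d-1,d)=C(8,4)=70


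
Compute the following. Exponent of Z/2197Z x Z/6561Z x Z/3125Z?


Exponent = lcm of the cyclic orders; pairwise coprime => product.
13^3*3^8*5^5=2197*6561*3125=45045365625


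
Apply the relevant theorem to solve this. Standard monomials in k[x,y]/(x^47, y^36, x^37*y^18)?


k[x,y]/I, I = (x^47, y^36, x^37*y^18)
Rect: 47x36=1692. Corner: (47-37)x(36-18)=180.
dim = 1692-180 = 1512


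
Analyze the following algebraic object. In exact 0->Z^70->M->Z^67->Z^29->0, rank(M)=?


Alt sum=0:
(-1)^0*70 + (-1)^1*? + (-1)^2*67 + (-1)^3*29=0
rank(M)=108


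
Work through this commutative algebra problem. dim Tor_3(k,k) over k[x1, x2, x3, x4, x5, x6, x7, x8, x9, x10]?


Koszul: C(n,i)=C(10,3)=120


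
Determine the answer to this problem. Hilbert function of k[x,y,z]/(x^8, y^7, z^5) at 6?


Need i<8, j<7, k<5 with i+j+k=6.
For each i, j ranges over max(0,6-i-4)..min(6,6-i):
  i=0: j in [2,6] -> 5
  i=1: j in [1,5] -> 5
  i=2: j in [0,4] -> 5
  i=3: j in [0,3] -> 4
  i=4: j in [0,2] -> 3
  i=5: j in [0,1] -> 2
  i=6: j in [0,0] -> 1
H(6) = 5+5+5+4+3+2+1 = 25


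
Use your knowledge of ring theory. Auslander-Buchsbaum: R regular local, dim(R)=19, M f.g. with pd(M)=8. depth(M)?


pd+depth=depth(R)=19
depth=19-8=11


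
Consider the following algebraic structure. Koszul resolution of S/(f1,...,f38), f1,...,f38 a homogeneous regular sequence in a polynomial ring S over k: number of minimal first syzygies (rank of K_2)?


Regular sequence => Koszul complex is the minimal free resolution.
Syz_1 minimally generated by Koszul relations f_i*e_j - f_j*e_i (i<j): mu(Syz_1) = beta_2 = C(m,2) = m(m-1)/2
m=38
38*37/2 = 703


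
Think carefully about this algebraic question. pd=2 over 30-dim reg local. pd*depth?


pd+depth=30
depth=30-2=28
pd*depth=2*28=56


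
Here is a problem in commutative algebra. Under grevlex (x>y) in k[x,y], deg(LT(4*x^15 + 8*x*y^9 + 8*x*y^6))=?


LT: 4*x^15
deg_x=15, deg_y=0
Total=15+0=15


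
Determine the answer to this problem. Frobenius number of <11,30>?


gcd(11,30)=1 => F=ab-a-b=11*30-11-30=330-41=289


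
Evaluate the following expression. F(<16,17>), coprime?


gcd(16,17)=1 => F=ab-a-b=16*17-16-17=272-33=239


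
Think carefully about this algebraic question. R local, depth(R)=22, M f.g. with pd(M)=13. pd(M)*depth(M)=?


pd+depth=22
depth=22-13=9
pd*depth=13*9=117


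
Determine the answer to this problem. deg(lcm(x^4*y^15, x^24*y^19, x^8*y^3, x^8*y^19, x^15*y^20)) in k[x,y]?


lcm = componentwise max:
x: max(4,24,8,8,15)=24
y: max(15,19,3,19,20)=20
Total=24+20=44


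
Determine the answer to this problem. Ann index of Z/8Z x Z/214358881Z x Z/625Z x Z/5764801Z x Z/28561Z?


Exponent = lcm of the cyclic orders; pairwise coprime => product.
2^3*11^8*5^4*7^8*13^4=8*214358881*625*5764801*28561=176469321114466585205000


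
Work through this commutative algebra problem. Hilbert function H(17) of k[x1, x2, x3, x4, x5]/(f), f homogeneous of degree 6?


C(21,4)-C(15,4)=5985-1365=4620


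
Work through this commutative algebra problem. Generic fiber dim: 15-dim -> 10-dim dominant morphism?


dim(fiber)=dim(X)-dim(Y)=15-10=5


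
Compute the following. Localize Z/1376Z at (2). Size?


2-primary part: 1376=2^5*43
Size=2^5=32


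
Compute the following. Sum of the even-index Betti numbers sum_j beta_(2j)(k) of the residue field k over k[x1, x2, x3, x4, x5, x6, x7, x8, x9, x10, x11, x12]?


Koszul resolution: beta_i(k)=C(n,i), n=12
sum_even C(12,i) = 2^(n-1) = 2^11 = 2048


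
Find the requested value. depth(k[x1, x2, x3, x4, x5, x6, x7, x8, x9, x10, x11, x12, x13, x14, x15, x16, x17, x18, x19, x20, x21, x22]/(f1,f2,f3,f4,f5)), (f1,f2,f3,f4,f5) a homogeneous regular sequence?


depth(R)=22
depth(R/I)=22-5=17


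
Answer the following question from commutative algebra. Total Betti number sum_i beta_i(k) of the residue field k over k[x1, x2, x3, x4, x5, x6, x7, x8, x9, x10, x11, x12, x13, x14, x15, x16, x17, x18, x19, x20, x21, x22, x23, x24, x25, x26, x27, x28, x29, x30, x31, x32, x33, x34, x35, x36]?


Koszul resolution: beta_i(k)=C(n,i), n=36
sum_i C(36,i) = 2^36 = 68719476736


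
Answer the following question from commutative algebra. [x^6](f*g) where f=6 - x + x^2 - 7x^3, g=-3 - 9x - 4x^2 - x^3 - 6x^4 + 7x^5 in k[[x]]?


[x^6] = sum a_i*b_j, i+j=6
  -1*7=-7
  1*-6=-6
  -7*-1=7
Sum=-6


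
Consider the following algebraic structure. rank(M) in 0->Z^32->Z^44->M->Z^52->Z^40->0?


Alt sum=0:
(-1)^0*32 + (-1)^1*44 + (-1)^2*? + (-1)^3*52 + (-1)^4*40=0
rank(M)=24


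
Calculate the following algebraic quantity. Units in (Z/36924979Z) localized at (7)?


Local ring = Z/16807Z.
phi(16807) = 7^4*(7-1) = 14406


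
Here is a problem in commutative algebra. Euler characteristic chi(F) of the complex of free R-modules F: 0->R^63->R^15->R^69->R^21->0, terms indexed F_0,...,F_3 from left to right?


chi = sum (-1)^i * rank:
(-1)^0*63=63
(-1)^1*15=-15
(-1)^2*69=69
(-1)^3*21=-21
chi=96


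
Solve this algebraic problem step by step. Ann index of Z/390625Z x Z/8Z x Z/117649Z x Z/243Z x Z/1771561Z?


Exponent = lcm of the cyclic orders; pairwise coprime => product.
5^8*2^3*7^6*3^5*11^6=390625*8*117649*243*1771561=158270744880084375000


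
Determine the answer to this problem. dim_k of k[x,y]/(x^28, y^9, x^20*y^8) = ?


k[x,y]/I, I = (x^28, y^9, x^20*y^8)
Rect: 28x9=252. Corner: (28-20)x(9-8)=8.
dim = 252-8 = 244


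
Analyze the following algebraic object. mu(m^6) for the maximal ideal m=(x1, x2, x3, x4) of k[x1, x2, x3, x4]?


Graded Nakayama: mu(m^d) = dim_k (m^d/m^(d+1)) = #degree-6 monomials in 4 vars
C(n+d-1,d)=C(9,6)=84


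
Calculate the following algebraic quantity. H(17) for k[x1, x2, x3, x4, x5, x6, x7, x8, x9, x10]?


C(d+n-1,n-1)=C(26,9)=3124550


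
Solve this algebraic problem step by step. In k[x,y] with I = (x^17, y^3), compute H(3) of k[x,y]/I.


k[x,y], I = (x^17, y^3), d = 3
Need i < 17 and d-i < 3.
Range: 1 <= i <= 3.
H(3) = 3


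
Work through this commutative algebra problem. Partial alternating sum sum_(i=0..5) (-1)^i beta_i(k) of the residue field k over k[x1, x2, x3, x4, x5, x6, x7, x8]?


Koszul resolution: beta_i(k)=C(n,i), n=8
sum_(i=0..p) (-1)^i C(n,i) = (-1)^p C(n-1,p)
(-1)^5*C(7,5) = (-1)^5*21 = -21


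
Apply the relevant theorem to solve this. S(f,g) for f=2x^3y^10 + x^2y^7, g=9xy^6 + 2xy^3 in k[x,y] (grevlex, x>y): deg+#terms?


LT(f)=2x^3y^10, LT(g)=9xy^6
lcm(LM)=x^3y^10
S(f,g) (scaled by 18 to clear denominators) = 9*f - 2x^2y^4*g = -4x^3y^7 + 9x^2y^7
2 terms, deg 10.
10+2=12


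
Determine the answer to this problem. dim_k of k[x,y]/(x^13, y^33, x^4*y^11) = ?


k[x,y]/I, I = (x^13, y^33, x^4*y^11)
Rect: 13x33=429. Corner: (13-4)x(33-11)=198.
dim = 429-198 = 231


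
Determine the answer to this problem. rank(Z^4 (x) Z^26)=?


rank(M(x)N) = rank(M)*rank(N)
4*26 = 104


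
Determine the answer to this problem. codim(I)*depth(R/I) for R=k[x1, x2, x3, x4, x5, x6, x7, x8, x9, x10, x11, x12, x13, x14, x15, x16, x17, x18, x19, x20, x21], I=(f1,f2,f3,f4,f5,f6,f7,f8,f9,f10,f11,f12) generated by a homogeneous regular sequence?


codim=12, depth=dim(R/I)=21-12=9
Product=12*9=108


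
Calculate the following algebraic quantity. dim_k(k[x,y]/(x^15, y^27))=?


Basis: x^i*y^j, i<15, j<27
15*27=405


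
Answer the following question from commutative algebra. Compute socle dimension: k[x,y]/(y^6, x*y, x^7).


Socle = ann(m) = span of standard monomials u with x*u, y*u in I (staircase corners).
Minimal generators: x^7, x*y, y^6
Corners: y^5, x^6
Socle dim=2


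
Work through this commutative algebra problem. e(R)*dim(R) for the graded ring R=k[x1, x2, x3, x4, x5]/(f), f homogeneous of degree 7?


e(R)=deg(f)=7, dim(R)=5-1=4
e*dim=7*4=28


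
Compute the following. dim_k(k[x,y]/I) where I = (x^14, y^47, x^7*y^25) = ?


k[x,y]/I, I = (x^14, y^47, x^7*y^25)
Rect: 14x47=658. Corner: (14-7)x(47-25)=154.
dim = 658-154 = 504


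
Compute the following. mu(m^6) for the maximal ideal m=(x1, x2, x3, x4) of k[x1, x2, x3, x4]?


Graded Nakayama: mu(m^d) = dim_k (m^d/m^(d+1)) = #degree-6 monomials in 4 vars
C(n+d-1,d)=C(9,6)=84


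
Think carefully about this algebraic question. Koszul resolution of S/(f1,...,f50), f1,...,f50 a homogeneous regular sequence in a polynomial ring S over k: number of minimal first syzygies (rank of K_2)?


Regular sequence => Koszul complex is the minimal free resolution.
Syz_1 minimally generated by Koszul relations f_i*e_j - f_j*e_i (i<j): mu(Syz_1) = beta_2 = C(m,2) = m(m-1)/2
m=50
50*49/2 = 1225
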